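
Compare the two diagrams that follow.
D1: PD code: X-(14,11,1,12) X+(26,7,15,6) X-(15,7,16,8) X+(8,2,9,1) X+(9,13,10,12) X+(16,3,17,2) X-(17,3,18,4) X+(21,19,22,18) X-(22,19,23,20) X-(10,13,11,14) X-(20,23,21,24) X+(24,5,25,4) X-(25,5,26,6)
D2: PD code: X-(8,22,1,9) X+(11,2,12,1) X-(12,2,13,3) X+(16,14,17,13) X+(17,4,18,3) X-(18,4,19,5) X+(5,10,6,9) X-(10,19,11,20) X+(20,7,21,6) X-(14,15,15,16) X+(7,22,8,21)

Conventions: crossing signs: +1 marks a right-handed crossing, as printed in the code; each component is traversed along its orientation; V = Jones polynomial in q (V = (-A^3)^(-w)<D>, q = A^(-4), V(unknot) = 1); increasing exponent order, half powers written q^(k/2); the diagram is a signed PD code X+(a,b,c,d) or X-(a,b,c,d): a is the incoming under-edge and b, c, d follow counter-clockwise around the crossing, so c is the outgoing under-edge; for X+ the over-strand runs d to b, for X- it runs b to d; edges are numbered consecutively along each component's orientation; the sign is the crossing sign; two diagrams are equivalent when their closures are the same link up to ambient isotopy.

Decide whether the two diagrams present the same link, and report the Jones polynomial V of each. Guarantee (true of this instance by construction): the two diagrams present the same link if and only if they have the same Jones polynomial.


equivalent: no
D1 (bracket A^-5 + A^-1; 13 crossings at w = -1): V = -q^(-1/2) - q^(1/2)
V(D2) = -q^(1/2) - q^(5/2)  (w +1, c 11, <D> = A^-7 + A)
key observation: V(q) takes 2 values over 2 diagrams, fixing the grouping


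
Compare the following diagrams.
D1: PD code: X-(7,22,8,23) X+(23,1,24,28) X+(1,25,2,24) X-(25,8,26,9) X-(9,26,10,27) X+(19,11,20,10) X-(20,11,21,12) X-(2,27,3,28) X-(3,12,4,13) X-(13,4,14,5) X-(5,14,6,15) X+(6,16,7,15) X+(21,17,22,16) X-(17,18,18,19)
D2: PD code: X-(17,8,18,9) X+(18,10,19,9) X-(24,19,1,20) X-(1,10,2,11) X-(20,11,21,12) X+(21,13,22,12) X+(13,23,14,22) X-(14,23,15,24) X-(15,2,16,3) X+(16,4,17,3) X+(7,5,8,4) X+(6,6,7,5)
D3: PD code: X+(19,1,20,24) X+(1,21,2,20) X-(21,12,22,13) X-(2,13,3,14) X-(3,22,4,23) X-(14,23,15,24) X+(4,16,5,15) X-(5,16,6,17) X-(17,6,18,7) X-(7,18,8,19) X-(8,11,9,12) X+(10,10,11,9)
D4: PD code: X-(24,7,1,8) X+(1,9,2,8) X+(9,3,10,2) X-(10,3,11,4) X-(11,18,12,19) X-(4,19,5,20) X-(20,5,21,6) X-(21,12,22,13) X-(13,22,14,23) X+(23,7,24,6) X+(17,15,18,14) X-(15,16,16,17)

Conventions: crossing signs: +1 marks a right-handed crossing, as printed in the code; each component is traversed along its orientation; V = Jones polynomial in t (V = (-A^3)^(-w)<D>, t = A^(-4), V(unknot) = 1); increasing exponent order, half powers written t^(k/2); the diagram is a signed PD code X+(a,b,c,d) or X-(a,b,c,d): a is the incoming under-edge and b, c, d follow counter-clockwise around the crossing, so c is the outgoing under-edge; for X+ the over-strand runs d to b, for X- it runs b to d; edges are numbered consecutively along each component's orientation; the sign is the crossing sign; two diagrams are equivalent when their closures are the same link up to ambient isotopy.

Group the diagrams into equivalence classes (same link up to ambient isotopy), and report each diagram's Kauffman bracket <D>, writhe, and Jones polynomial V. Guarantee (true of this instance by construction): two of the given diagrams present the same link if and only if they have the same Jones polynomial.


classes: {D1, D3, D4} | {D2}
V(D1) = -t^-6 + t^-5 - t^-4 + 2t^-3 - t^-2 + t^-1  [14 crossings, <D> = A^-8 - A^-4 + 2 - A^4 + A^8 - A^12, w = -4]
D2 (bracket 1; 12 crossings at w = 0): V = 1
D3 (bracket A^-8 - A^-4 + 2 - A^4 + A^8 - A^12; 12 crossings at w = -4): V = -t^-6 + t^-5 - t^-4 + 2t^-3 - t^-2 + t^-1
D4 (bracket A^-8 - A^-4 + 2 - A^4 + A^8 - A^12; 12 crossings at w = -4): V = -t^-6 + t^-5 - t^-4 + 2t^-3 - t^-2 + t^-1
insight: 2 classes among 4 diagrams; unequal V(t) rules out equality


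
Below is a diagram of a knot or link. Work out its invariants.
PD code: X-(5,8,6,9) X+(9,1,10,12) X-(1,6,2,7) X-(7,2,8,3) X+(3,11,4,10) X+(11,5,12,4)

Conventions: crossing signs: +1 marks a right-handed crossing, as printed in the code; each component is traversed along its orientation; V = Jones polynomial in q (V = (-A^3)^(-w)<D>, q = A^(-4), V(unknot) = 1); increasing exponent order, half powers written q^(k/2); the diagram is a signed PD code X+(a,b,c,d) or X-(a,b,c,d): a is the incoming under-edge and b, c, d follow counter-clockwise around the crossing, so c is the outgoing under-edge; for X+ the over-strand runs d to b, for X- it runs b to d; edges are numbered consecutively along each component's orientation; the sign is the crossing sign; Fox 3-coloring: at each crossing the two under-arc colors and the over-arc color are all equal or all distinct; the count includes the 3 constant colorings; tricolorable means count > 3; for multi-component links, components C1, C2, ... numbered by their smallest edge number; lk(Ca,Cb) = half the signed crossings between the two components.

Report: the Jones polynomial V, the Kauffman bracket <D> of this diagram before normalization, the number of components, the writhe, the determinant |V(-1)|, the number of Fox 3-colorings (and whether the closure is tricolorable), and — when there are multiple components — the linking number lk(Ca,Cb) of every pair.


Jones polynomial: V(q) = -q^-3 + 2q^-2 - 2q^-1 + 3 - 2q + 2q^2 - q^3
<D> = -A^-12 + 2A^-8 - 2A^-4 + 3 - 2A^4 + 2A^8 - A^12; writhe 0
components 1, writhe 0 (6 crossings)
3-colorings: 3 of 3^6, det 13 — not tricolorable
note: w = 0 shifts under R1 moves; the (-A^3)^(0) factor cancels that in V


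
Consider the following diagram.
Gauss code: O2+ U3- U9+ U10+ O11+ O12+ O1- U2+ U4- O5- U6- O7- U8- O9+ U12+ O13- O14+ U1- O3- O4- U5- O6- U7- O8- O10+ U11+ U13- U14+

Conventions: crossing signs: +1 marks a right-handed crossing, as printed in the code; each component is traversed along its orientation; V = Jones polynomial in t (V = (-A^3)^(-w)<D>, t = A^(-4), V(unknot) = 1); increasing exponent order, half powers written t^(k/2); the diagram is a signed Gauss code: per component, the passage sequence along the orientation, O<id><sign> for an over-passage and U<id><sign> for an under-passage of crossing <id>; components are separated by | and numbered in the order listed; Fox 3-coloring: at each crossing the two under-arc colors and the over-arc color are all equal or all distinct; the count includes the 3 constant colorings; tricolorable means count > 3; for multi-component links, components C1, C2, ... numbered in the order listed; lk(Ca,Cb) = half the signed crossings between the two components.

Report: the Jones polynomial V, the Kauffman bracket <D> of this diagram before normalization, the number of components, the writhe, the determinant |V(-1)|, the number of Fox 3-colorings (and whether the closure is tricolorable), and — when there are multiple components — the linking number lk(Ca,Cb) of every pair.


V(t) = -t^-6 + t^-5 - 2t^-4 + 3t^-3 - 2t^-2 + 3t^-1 - 1 + t - t^2
bracket: -A^-14 + A^-10 - A^-6 + 3A^-2 - 2A^2 + 3A^6 - 2A^10 + A^14 - A^18, w = -2
1 component, writhe -2, over 14 crossings
det 15, colorings 9 of 3^14 — tricolorable
observation: |V(-1)| = 15: so tricolorable, since 3 divides 15


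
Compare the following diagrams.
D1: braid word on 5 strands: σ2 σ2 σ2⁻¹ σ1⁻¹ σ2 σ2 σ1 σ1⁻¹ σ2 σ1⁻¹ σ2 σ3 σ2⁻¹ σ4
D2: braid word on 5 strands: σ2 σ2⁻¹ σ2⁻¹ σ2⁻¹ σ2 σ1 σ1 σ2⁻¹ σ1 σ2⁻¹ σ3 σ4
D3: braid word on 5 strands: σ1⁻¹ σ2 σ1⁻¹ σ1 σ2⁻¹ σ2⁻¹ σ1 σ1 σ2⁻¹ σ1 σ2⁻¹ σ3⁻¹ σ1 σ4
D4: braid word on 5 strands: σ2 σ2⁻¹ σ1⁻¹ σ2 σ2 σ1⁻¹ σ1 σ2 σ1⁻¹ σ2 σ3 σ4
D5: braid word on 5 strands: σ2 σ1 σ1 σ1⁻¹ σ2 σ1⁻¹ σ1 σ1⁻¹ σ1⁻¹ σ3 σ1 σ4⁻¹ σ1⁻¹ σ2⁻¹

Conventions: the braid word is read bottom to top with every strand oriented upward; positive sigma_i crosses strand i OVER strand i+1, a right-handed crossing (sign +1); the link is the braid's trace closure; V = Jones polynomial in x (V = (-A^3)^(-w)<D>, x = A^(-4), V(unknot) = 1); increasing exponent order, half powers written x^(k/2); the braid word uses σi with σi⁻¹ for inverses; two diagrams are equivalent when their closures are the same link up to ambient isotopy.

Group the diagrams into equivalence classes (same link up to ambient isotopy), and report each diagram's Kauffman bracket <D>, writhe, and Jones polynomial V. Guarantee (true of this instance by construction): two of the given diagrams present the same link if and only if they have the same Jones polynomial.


equivalence classes: {D1, D4} | {D2, D3} | {D5}
D1 (bracket A^-8 - 2A^-4 + 2 - 2A^4 + 2A^8 - A^12 + A^16; 14 crossings at w = +4): V = x^-1 - 1 + 2x - 2x^2 + 2x^3 - 2x^4 + x^5
V(D2) = -x^-3 + 2x^-2 - 2x^-1 + 3 - 2x + 2x^2 - x^3  (w +2, c 12, <D> = -A^-6 + 2A^-2 - 2A^2 + 3A^6 - 2A^10 + 2A^14 - A^18)
V(D3) = -x^-3 + 2x^-2 - 2x^-1 + 3 - 2x + 2x^2 - x^3  (w 0, c 14, <D> = -A^-12 + 2A^-8 - 2A^-4 + 3 - 2A^4 + 2A^8 - A^12)
V(D4) = x^-1 - 1 + 2x - 2x^2 + 2x^3 - 2x^4 + x^5  [12 crossings, <D> = A^-8 - 2A^-4 + 2 - 2A^4 + 2A^8 - A^12 + A^16, w = +4]
D5 (bracket 1; 14 crossings at w = 0): V = 1
key observation: V(x) takes 3 values over 5 diagrams, fixing the grouping


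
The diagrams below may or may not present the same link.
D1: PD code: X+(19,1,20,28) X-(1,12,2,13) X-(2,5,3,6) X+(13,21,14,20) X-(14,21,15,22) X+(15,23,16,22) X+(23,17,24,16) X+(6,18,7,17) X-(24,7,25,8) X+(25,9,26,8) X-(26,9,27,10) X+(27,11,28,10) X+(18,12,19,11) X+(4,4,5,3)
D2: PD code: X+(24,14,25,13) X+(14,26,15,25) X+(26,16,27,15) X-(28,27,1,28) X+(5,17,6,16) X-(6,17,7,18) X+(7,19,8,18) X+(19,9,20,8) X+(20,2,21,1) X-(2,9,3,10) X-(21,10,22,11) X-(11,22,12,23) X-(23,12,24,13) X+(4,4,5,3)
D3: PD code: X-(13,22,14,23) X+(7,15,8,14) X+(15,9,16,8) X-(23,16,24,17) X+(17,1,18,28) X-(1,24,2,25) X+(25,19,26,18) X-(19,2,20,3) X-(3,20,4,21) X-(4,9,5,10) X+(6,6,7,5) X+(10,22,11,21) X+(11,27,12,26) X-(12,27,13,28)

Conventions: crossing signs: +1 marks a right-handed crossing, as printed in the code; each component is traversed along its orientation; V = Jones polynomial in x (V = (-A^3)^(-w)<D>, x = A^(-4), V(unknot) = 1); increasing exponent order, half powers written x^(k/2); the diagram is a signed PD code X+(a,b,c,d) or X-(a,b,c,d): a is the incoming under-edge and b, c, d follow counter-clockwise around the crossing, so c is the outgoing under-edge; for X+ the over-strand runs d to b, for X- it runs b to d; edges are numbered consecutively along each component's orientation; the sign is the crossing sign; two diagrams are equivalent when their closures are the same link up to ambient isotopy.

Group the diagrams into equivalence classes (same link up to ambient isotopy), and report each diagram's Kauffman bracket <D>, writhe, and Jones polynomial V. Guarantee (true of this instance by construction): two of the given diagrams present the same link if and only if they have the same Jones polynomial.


equivalence classes: {D1} | {D2} | {D3}
D1 (bracket -A^-12 + A^-8 - A^-4 + 2 - A^4 + A^8; 14 crossings at w = +4): V = x - x^2 + 2x^3 - x^4 + x^5 - x^6
D2 (bracket A^6; 14 crossings at w = +2): V = 1
V(D3) = x^-5 - 2x^-4 + 2x^-3 - 2x^-2 + 2x^-1 - 1 + x  [14 crossings, <D> = A^-4 - 1 + 2A^4 - 2A^8 + 2A^12 - 2A^16 + A^20, w = 0]
key observation: 3 values of V(x) split the 3 diagrams


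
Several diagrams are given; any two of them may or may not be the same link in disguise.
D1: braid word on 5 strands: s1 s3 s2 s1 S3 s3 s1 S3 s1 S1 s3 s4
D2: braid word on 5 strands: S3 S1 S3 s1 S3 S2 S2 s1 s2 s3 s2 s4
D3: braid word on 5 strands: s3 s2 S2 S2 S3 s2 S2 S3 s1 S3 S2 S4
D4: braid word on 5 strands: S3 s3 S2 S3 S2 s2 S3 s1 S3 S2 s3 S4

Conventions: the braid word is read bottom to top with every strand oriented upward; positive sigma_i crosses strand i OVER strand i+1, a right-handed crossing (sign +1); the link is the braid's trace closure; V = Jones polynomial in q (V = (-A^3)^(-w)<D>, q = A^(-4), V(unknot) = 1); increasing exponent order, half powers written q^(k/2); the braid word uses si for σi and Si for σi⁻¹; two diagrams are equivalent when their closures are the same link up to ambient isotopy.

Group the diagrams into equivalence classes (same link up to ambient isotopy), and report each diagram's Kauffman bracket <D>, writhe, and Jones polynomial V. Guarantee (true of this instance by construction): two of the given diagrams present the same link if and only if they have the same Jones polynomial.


classes: {D1} | {D2} | {D3, D4}
V(D1) = q + q^3 - q^4  [12 crossings, <D> = -A^2 + A^6 + A^14, w = +6]
V(D2) = -q^-4 + q^-3 + q^-1  [12 crossings, <D> = A^4 + A^12 - A^16, w = 0]
D3 (bracket A^-8 - A^-4 + 2 - A^4 + A^8 - A^12; 12 crossings at w = -4): V = -q^-6 + q^-5 - q^-4 + 2q^-3 - q^-2 + q^-1
V(D4) = -q^-6 + q^-5 - q^-4 + 2q^-3 - q^-2 + q^-1  (w -4, c 12, <D> = A^-8 - A^-4 + 2 - A^4 + A^8 - A^12)
note: V(q) takes 3 values over 4 diagrams, fixing the grouping


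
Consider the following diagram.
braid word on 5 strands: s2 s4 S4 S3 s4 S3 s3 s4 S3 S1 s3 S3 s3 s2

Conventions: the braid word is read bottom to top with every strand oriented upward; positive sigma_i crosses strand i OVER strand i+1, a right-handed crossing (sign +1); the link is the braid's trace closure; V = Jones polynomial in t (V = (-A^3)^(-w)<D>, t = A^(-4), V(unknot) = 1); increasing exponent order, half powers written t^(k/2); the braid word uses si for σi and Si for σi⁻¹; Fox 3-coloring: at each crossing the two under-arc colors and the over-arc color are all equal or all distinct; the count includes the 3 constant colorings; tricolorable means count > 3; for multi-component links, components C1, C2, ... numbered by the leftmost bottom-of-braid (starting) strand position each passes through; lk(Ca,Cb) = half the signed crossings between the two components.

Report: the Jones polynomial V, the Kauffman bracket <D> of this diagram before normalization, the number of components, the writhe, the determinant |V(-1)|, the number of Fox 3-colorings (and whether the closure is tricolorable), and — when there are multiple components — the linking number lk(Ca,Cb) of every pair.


V(t) = t + 2t^3 + t^5
bracket: A^-14 + 2A^-6 + A^2, w = +2
3 components, writhe +2, over 14 crossings
lk(C1,C2) = +1
linking number lk(C1,C3) = 0
lk(C2,C3): +1
det 4, colorings 3 of 3^14 — not tricolorable
observation: w = +2 shifts under R1 moves; the (-A^3)^(-2) factor cancels that in V


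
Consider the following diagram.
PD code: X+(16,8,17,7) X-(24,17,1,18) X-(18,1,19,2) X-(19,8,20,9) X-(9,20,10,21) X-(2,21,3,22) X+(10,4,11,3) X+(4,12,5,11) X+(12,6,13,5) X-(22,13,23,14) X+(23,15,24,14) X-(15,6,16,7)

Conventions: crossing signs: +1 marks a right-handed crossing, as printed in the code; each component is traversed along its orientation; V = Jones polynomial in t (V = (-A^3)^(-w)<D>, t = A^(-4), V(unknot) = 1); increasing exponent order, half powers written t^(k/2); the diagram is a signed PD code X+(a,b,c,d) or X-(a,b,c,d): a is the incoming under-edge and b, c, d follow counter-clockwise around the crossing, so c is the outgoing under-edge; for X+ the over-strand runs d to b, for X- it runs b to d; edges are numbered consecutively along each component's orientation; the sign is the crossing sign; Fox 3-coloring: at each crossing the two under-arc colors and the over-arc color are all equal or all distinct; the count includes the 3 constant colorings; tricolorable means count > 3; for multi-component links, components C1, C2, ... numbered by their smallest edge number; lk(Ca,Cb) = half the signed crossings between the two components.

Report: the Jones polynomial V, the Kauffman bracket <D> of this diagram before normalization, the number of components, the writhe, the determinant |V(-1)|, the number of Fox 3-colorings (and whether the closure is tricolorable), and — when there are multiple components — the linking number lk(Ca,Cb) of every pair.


Jones polynomial: V(t) = -t^-5 + t^-4 - t^-3 + 2t^-2 - t^-1 + 2 - t
<D> = -A^-10 + 2A^-6 - A^-2 + 2A^2 - A^6 + A^10 - A^14; writhe -2
components 1, writhe -2 (12 crossings)
3-colorings: 9 of 3^12, det 9 — tricolorable
note: det 9 = |V(-1)|; divisible by 3, so tricolorable


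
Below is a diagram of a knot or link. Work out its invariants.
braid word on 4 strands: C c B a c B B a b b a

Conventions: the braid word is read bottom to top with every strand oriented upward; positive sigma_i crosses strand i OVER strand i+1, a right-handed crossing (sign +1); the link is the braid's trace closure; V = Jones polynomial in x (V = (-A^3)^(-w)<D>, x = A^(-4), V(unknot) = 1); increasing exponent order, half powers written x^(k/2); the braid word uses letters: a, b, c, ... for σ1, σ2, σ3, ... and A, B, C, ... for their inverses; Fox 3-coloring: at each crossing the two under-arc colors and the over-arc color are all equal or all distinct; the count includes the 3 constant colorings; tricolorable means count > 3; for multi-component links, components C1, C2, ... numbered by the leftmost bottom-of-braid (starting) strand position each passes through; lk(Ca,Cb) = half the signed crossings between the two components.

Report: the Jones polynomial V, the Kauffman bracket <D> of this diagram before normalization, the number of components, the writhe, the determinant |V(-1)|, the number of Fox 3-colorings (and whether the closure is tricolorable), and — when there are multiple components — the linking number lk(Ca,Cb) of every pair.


Jones polynomial: V(x) = -x^-1 + 2 - x + 2x^2 - x^3 + x^4 - x^5
<D> = A^-11 - A^-7 + A^-3 - 2A + A^5 - 2A^9 + A^13; writhe +3
components 1, writhe +3 (11 crossings)
3-colorings: 9 of 3^11, det 9 — tricolorable
note: w = +3 shifts under R1 moves; the (-A^3)^(-3) factor cancels that in V


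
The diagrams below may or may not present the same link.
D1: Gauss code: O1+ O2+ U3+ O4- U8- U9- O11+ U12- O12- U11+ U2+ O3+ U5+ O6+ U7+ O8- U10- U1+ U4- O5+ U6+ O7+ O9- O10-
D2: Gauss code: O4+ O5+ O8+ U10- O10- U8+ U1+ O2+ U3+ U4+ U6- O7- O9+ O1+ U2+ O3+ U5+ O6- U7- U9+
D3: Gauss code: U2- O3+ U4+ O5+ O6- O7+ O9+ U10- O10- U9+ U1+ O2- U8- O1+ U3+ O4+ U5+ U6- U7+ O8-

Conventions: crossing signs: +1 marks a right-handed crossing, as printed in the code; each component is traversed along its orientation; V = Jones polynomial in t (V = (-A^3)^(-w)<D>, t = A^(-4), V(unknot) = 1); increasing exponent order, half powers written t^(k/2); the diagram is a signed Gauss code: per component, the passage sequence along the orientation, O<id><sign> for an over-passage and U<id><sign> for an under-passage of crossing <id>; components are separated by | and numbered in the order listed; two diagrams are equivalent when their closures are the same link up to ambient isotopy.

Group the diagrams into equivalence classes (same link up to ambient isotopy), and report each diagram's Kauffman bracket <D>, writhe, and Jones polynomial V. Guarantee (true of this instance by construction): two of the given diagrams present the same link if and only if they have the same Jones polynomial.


equivalence classes: {D1, D3} | {D2}
D1 (bracket A^-14 - 2A^-10 + 2A^-6 - 2A^-2 + 2A^2 - A^6 + A^10; 12 crossings at w = +2): V = t^-1 - 1 + 2t - 2t^2 + 2t^3 - 2t^4 + t^5
D2 (bracket -A^-4 + 1 + A^8; 10 crossings at w = +4): V = t + t^3 - t^4
D3 (bracket A^-14 - 2A^-10 + 2A^-6 - 2A^-2 + 2A^2 - A^6 + A^10; 10 crossings at w = +2): V = t^-1 - 1 + 2t - 2t^2 + 2t^3 - 2t^4 + t^5
key observation: 2 values of V(t) split the 3 diagrams


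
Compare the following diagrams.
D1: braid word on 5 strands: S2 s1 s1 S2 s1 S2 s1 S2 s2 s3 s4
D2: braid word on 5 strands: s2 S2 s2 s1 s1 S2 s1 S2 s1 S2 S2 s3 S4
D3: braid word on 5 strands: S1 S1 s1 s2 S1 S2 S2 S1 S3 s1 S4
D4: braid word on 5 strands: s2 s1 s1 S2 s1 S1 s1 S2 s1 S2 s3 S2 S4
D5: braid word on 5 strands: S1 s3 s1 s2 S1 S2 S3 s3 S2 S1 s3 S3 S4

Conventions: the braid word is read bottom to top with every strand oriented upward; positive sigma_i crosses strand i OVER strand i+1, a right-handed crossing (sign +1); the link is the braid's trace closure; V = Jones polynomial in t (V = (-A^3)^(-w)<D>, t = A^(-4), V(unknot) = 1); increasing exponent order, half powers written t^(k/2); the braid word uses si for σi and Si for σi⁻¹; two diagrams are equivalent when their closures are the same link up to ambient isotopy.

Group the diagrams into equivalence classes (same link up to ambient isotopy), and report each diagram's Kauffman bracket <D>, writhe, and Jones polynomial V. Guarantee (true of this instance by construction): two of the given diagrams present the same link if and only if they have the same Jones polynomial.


grouping into links: {D1, D2, D4} | {D3, D5}
V(D1) = t^(-5/2) - 3t^(-3/2) + 3t^(-1/2) - 5t^(1/2) + 4t^(3/2) - 4t^(5/2) + 3t^(7/2) - t^(9/2)  (w +3, c 11, <D> = A^-9 - 3A^-5 + 4A^-1 - 4A^3 + 5A^7 - 3A^11 + 3A^15 - A^19)
V(D2) = t^(-5/2) - 3t^(-3/2) + 3t^(-1/2) - 5t^(1/2) + 4t^(3/2) - 4t^(5/2) + 3t^(7/2) - t^(9/2)  (w +1, c 13, <D> = A^-15 - 3A^-11 + 4A^-7 - 4A^-3 + 5A - 3A^5 + 3A^9 - A^13)
V(D3) = -t^(-9/2) - t^(-5/2) + t^(-3/2) - t^(-1/2)  [11 crossings, <D> = A^-13 - A^-9 + A^-5 + A^3, w = -5]
V(D4) = t^(-5/2) - 3t^(-3/2) + 3t^(-1/2) - 5t^(1/2) + 4t^(3/2) - 4t^(5/2) + 3t^(7/2) - t^(9/2)  [13 crossings, <D> = A^-15 - 3A^-11 + 4A^-7 - 4A^-3 + 5A - 3A^5 + 3A^9 - A^13, w = +1]
V(D5) = -t^(-9/2) - t^(-5/2) + t^(-3/2) - t^(-1/2)  (w -3, c 13, <D> = A^-7 - A^-3 + A + A^9)
why: 2 values of V(t) split the 5 diagrams


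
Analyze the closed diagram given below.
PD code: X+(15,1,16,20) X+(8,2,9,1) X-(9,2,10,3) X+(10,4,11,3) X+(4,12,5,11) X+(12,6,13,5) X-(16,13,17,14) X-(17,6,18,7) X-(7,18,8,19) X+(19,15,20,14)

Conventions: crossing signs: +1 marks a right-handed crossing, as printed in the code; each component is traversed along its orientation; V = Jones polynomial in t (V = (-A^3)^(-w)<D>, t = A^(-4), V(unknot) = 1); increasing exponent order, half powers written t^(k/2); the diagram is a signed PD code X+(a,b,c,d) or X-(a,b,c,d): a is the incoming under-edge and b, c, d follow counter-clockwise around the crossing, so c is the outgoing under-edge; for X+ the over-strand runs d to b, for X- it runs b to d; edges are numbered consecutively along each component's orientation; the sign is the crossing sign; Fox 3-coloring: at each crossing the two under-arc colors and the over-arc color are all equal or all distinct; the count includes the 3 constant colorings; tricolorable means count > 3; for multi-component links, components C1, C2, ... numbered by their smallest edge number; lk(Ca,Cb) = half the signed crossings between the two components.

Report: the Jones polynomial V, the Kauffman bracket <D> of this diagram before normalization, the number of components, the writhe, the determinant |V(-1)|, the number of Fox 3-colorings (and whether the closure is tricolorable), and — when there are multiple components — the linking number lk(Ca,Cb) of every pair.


V = t^-1 - 1 + 2t - 2t^2 + 2t^3 - 2t^4 + t^5
<D> = A^-14 - 2A^-10 + 2A^-6 - 2A^-2 + 2A^2 - A^6 + A^10 (w = +2)
1 component over 10 crossings, w = +2
3 Fox colorings among 3^10, |V(-1)| = 11: not tricolorable
why: w = +2 shifts under R1 moves; the (-A^3)^(-2) factor cancels that in V


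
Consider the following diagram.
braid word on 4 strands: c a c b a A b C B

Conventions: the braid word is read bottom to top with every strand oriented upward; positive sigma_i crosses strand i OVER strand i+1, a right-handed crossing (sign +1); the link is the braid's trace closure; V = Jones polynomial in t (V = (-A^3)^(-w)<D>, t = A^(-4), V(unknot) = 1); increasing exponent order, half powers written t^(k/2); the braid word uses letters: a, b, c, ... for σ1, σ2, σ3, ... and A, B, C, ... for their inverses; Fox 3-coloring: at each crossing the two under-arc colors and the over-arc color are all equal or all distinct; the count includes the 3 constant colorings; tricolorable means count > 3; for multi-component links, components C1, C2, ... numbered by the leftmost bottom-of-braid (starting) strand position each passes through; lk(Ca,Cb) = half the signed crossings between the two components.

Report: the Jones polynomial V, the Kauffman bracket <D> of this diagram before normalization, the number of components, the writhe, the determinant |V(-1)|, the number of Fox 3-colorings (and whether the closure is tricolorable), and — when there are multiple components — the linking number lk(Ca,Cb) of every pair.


V(t) = t + t^3 - t^4
bracket: A^-7 - A^-3 - A^5, w = +3
1 component, writhe +3, over 9 crossings
det 3, colorings 9 of 3^9 — tricolorable
observation: inverse pairs cancel, leaving σ3 σ1 σ3 σ2 σ2 σ3⁻¹ σ2⁻¹


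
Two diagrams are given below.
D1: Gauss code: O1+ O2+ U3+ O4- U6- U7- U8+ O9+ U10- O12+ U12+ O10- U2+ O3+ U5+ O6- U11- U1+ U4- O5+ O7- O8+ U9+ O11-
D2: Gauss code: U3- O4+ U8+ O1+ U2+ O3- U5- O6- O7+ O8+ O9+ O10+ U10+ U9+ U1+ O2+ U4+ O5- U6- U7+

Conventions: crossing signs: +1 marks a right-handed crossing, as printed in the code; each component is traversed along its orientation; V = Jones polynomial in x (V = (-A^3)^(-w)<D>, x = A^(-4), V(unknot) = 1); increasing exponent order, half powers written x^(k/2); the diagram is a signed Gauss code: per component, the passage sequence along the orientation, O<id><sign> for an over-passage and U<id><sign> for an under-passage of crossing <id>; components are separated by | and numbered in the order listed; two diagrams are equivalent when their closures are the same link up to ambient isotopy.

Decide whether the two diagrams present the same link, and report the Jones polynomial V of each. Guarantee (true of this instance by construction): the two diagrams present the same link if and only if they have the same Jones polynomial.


same link: yes
V(D1) = x^-1 - 1 + 2x - 2x^2 + 2x^3 - 2x^4 + x^5  [12 crossings, <D> = A^-14 - 2A^-10 + 2A^-6 - 2A^-2 + 2A^2 - A^6 + A^10, w = +2]
D2 (bracket A^-8 - 2A^-4 + 2 - 2A^4 + 2A^8 - A^12 + A^16; 10 crossings at w = +4): V = x^-1 - 1 + 2x - 2x^2 + 2x^3 - 2x^4 + x^5
note: all 2 diagrams share one V(x), hence one class


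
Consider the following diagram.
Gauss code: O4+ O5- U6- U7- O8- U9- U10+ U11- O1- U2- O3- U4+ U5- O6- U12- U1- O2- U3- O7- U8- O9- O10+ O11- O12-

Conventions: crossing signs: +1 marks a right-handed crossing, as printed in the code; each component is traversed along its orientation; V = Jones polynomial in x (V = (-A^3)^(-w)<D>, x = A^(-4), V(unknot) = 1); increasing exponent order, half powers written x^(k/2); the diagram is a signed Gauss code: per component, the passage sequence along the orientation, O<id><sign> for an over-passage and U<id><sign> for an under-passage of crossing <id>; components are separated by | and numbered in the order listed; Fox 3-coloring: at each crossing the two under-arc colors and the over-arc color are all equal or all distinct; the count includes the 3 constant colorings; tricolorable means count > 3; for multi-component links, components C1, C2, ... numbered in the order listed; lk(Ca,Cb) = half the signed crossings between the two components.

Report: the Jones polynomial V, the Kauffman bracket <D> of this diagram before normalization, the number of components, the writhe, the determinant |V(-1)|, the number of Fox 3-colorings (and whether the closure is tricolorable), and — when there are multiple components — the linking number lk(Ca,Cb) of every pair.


Jones polynomial: V(x) = -x^-8 + x^-5 + x^-3
<D> = A^-12 + A^-4 - A^8; writhe -8
components 1, writhe -8 (12 crossings)
3-colorings: 9 of 3^12, det 3 — tricolorable
note: |V(-1)| = 3: so tricolorable, since 3 divides 3


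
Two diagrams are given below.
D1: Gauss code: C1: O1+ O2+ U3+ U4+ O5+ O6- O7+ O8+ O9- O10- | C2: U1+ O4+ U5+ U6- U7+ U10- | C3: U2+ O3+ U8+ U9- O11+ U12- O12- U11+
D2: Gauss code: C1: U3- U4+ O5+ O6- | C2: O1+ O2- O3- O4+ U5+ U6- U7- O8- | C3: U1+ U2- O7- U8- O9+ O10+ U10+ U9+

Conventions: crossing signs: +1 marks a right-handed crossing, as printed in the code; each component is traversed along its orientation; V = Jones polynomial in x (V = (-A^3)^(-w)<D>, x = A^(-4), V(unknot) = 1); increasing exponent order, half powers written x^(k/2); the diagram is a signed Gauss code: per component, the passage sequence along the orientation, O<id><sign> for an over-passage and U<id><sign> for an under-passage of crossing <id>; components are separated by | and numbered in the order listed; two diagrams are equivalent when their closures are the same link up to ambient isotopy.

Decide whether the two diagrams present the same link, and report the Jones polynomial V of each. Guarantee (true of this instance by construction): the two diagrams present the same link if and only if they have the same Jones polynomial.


same link: no
V(D1) = x + 2x^3 + x^5  [12 crossings, <D> = A^-8 + 2 + A^8, w = +4]
V(D2) = x^-3 + x^-2 + x^-1 + 1  (w 0, c 10, <D> = 1 + A^4 + A^8 + A^12)
note: V(x) takes 2 values over 2 diagrams, fixing the grouping


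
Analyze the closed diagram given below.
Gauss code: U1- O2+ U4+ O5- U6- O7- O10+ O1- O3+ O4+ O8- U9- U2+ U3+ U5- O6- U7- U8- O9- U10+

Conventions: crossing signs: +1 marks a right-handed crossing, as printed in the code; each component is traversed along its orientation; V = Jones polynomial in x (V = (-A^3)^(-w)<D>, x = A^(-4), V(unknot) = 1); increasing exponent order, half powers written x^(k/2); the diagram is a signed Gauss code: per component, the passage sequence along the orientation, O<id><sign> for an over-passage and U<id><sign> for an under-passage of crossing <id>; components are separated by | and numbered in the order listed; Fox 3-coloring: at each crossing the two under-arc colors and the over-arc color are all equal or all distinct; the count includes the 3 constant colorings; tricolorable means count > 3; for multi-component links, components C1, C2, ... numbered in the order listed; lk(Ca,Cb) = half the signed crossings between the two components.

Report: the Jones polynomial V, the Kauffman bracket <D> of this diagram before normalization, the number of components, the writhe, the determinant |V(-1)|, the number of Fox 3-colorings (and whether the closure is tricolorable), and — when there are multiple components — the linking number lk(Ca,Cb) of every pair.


V(x) = -x^-4 + x^-3 + x^-1
bracket: A^-2 + A^6 - A^10, w = -2
1 component, writhe -2, over 10 crossings
det 3, colorings 9 of 3^10 — tricolorable
observation: V spans 3 powers of x: at least 3 crossings in any diagram


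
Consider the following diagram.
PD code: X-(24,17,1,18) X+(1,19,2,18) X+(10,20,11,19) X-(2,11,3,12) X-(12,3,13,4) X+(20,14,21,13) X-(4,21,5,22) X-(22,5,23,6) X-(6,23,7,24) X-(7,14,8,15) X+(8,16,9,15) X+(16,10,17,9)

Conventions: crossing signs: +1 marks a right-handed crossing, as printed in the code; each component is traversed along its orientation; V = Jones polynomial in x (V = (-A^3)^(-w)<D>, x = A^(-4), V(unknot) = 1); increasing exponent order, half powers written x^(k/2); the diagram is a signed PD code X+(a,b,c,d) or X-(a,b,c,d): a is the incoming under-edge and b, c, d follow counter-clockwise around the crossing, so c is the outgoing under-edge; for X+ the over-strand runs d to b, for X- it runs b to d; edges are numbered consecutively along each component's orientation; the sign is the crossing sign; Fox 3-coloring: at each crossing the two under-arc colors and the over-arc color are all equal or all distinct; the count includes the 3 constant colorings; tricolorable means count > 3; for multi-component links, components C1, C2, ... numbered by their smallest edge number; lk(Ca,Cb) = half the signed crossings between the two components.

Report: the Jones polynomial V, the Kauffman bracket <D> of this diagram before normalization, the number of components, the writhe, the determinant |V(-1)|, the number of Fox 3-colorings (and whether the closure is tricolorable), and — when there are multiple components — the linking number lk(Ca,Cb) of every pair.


Jones polynomial: V(x) = -x^-6 + 2x^-5 - 4x^-4 + 5x^-3 - 4x^-2 + 5x^-1 - 3 + 2x - x^2
<D> = -A^-14 + 2A^-10 - 3A^-6 + 5A^-2 - 4A^2 + 5A^6 - 4A^10 + 2A^14 - A^18; writhe -2
components 1, writhe -2 (12 crossings)
3-colorings: 9 of 3^12, det 27 — tricolorable
note: |V(-1)| = 27: so tricolorable, since 3 divides 27


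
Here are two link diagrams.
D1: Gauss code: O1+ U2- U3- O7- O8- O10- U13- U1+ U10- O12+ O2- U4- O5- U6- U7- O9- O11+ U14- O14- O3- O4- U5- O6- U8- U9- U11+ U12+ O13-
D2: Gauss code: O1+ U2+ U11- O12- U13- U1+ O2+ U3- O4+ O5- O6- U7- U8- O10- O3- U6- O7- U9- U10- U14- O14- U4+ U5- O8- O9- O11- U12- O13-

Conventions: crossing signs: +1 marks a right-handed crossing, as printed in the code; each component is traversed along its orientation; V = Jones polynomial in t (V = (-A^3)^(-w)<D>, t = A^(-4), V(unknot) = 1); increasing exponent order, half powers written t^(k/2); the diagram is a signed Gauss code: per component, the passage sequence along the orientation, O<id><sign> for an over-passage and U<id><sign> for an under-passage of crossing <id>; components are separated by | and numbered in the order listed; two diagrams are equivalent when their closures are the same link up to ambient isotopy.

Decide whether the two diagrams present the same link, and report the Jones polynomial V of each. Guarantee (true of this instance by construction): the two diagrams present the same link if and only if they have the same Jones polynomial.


equivalent: yes
D1 (bracket A^-16 + A^-8 - A^-4 + 1 - A^4; 14 crossings at w = -8): V = -t^-7 + t^-6 - t^-5 + t^-4 + t^-2
D2 (bracket A^-16 + A^-8 - A^-4 + 1 - A^4; 14 crossings at w = -8): V = -t^-7 + t^-6 - t^-5 + t^-4 + t^-2
key observation: Reidemeister moves carry D1 (14 crossings) to D2 (14)


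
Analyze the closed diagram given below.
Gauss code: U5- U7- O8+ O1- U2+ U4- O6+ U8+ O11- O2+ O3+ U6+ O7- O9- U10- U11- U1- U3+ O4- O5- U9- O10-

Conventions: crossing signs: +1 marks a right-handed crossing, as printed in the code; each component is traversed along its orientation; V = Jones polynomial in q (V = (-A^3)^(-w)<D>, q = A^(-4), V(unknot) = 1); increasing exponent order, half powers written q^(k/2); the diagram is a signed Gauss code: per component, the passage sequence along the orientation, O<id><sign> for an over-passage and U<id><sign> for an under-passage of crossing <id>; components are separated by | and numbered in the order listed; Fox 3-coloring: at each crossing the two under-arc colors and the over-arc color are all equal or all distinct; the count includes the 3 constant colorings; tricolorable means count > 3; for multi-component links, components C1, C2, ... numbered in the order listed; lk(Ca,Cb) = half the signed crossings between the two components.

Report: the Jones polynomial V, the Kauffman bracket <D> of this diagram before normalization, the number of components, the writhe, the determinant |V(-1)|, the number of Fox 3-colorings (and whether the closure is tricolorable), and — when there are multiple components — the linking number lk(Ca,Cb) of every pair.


V(q) = -q^-6 + 2q^-5 - 4q^-4 + 5q^-3 - 4q^-2 + 5q^-1 - 3 + 2q - q^2
bracket: A^-17 - 2A^-13 + 3A^-9 - 5A^-5 + 4A^-1 - 5A^3 + 4A^7 - 2A^11 + A^15, w = -3
1 component, writhe -3, over 11 crossings
det 27, colorings 9 of 3^11 — tricolorable
observation: the span of V is 8, forcing >= 8 crossings in any diagram


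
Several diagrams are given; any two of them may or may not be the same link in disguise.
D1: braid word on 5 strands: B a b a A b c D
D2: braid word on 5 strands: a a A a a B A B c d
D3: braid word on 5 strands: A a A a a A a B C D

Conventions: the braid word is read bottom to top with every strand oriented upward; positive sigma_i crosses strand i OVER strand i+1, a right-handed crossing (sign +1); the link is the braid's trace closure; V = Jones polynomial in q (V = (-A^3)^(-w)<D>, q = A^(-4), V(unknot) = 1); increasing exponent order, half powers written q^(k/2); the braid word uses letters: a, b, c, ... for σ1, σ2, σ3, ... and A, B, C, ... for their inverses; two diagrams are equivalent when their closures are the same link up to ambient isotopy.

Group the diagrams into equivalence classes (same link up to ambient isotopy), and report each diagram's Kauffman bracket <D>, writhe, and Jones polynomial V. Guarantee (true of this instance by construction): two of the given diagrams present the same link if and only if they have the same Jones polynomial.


grouping into links: {D1, D2, D3}
V(D1) = 1  (w +2, c 8, <D> = A^6)
D2 (bracket A^6; 10 crossings at w = +2): V = 1
V(D3) = 1  (w -2, c 10, <D> = A^-6)
key observation: all 3 diagrams share one V(q), hence one class


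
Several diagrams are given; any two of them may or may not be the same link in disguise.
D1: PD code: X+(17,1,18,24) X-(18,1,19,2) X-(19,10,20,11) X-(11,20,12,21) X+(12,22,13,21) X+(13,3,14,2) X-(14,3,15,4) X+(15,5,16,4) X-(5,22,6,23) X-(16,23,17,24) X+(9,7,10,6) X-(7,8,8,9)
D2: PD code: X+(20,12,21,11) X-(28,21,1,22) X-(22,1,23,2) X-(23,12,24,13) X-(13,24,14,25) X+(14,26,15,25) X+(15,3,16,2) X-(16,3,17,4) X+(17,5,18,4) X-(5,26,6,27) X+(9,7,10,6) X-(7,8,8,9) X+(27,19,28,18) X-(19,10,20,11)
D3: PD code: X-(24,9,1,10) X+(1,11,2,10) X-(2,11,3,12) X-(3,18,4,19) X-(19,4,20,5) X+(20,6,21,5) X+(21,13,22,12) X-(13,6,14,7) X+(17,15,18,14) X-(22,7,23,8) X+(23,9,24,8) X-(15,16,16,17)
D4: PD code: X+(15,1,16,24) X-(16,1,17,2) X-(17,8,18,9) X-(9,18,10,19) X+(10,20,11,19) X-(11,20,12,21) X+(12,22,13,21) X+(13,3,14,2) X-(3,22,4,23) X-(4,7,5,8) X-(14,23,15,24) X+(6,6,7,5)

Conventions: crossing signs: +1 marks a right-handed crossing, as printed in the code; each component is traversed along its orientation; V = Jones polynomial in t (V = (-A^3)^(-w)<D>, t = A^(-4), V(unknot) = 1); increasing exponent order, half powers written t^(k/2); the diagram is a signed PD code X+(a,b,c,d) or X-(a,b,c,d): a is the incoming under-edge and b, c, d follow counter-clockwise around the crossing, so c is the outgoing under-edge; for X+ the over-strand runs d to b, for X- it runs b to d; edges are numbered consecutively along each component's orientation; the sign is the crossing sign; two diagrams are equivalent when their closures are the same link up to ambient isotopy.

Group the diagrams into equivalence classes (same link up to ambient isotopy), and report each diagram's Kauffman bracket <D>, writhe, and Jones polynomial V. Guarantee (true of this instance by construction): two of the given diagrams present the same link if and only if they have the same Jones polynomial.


grouping into links: {D1, D2, D3, D4}
V(D1) = 1  (w -2, c 12, <D> = A^-6)
V(D2) = 1  [14 crossings, <D> = A^-6, w = -2]
V(D3) = 1  (w -2, c 12, <D> = A^-6)
D4 (bracket A^-6; 12 crossings at w = -2): V = 1
key observation: all 4 diagrams share one V(t), hence one class


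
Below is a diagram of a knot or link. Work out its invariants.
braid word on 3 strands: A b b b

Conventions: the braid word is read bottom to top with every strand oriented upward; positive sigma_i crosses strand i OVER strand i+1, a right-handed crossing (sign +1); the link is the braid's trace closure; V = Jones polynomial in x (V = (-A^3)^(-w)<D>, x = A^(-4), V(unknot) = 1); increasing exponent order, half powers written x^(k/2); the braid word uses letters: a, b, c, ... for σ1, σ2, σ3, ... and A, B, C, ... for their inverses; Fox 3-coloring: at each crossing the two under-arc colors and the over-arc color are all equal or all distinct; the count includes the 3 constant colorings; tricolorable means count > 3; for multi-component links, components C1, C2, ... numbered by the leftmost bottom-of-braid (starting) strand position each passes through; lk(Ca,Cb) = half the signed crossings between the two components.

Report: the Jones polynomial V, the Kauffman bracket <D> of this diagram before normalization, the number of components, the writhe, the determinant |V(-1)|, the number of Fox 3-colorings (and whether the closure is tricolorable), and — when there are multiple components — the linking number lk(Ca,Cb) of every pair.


V(x) = x + x^3 - x^4
bracket: -A^-10 + A^-6 + A^2, w = +2
1 component, writhe +2, over 4 crossings
det 3, colorings 9 of 3^4 — tricolorable
observation: |V(-1)| = 3: so tricolorable, since 3 divides 3


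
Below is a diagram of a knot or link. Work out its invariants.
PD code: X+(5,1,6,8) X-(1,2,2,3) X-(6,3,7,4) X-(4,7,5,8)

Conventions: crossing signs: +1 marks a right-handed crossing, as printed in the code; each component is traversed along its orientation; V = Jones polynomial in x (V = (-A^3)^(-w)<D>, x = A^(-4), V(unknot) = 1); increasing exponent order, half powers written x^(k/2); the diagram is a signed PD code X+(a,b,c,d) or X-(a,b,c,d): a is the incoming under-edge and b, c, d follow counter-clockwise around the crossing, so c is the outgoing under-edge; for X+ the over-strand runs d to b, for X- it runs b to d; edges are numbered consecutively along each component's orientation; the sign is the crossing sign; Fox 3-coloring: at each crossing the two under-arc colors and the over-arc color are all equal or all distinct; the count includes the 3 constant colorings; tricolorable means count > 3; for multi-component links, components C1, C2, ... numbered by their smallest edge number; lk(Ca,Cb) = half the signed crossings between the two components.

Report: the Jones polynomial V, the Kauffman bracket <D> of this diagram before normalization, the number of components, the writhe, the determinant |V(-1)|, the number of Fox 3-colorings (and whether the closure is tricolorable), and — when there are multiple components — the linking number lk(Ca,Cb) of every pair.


V = 1
<D> = A^-6 (w = -2)
1 component over 4 crossings, w = -2
3 Fox colorings among 3^4, |V(-1)| = 1: not tricolorable
why: det 1 = |V(-1)|; not divisible by 3, so not tricolorable
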